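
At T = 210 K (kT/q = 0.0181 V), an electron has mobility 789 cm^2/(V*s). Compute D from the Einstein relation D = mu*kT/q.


Step 1: D = mu * (kT/q)
Step 2: D = 789 * 0.0181
Step 3: D = 14.28 cm^2/s

14.28


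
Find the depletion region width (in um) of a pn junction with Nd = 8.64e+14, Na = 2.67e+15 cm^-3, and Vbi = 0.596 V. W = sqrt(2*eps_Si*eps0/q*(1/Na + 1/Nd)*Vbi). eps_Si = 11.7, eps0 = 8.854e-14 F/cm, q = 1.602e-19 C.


Step 1: 1/Na + 1/Nd = 1/2.67e+15 + 1/8.64e+14 = 1.53194e-15
Step 2: 2*eps*eps0/q = 2*11.7*8.854e-14/1.602e-19 = 1.293281e+07
Step 3: W^2 = 1.293281e+07 * 1.53194e-15 * 0.596 = 1.18081e-08
Step 4: W = sqrt(1.18081e-08) = 1.087e-04 cm = 1.087 um

1.087


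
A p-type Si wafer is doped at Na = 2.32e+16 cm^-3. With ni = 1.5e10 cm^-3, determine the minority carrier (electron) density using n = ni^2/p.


Step 1: Majority hole concentration p ≈ Na = 2.32e+16 cm^-3
Step 2: n = ni^2 / Na = (1.5e10)^2 / 2.32e+16
Step 3: n = 9.70e+03 cm^-3

9.70e+03


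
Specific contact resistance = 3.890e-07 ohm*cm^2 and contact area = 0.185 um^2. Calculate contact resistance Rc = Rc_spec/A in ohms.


Step 1: Convert area to cm^2: 0.185 um^2 = 1.8500e-09 cm^2
Step 2: Rc = Rc_spec / A = 3.890e-07 / 1.8500e-09
Step 3: Rc = 2.10e+02 ohms

2.10e+02


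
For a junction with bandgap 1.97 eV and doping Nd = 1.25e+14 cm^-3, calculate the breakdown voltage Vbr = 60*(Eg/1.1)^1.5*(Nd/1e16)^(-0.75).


Step 1: Eg/1.1 = 1.97/1.1 = 1.790909
Step 2: (Eg/1.1)^1.5 = 1.790909^1.5 = 2.396681
Step 3: (Nd/1e16)^(-0.75) = (0.0125)^(-0.75) = 26.749612
Step 4: Vbr = 60 * 2.396681 * 26.749612 = 3846.6 V

3846.6


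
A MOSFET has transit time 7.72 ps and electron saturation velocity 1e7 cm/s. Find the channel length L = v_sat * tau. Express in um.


Step 1: tau in seconds = 7.72 ps * 1e-12 = 7.7200e-12 s
Step 2: L = v_sat * tau = 1e7 * 7.7200e-12 = 7.7200e-05 cm
Step 3: L in um = 7.7200e-05 * 1e4 = 0.772 um

0.772


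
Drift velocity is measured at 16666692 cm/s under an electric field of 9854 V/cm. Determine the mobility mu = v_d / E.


Step 1: mu = v_d / E
Step 2: mu = 16666692 / 9854
Step 3: mu = 1691.36 cm^2/(V*s)

1691.36


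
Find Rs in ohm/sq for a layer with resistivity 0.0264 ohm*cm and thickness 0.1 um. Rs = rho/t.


Step 1: Convert thickness to cm: t = 0.1 um = 1.0000e-05 cm
Step 2: Rs = rho / t = 0.0264 / 1.0000e-05
Step 3: Rs = 2640.0 ohm/sq

2640.0


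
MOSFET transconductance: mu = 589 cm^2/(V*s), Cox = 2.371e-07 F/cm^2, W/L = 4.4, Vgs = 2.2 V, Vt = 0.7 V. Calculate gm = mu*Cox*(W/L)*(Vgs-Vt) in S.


Step 1: Vov = Vgs - Vt = 2.2 - 0.7 = 1.5 V
Step 2: gm = mu * Cox * (W/L) * Vov
Step 3: gm = 589 * 2.371e-07 * 4.4 * 1.5 = 9.22e-04 S

9.22e-04


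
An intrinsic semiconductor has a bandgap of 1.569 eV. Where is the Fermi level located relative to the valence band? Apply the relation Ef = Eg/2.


Step 1: For an intrinsic semiconductor, the Fermi level sits at midgap.
Step 2: Ef = Eg / 2 = 1.569 / 2 = 0.7845 eV

0.7845


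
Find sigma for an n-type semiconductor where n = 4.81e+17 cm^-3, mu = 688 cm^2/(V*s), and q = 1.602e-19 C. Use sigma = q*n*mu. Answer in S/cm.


Step 1: sigma = q * n * mu
Step 2: sigma = 1.602e-19 * 4.81e+17 * 688
Step 3: sigma = 5.301e+01 S/cm

5.301e+01


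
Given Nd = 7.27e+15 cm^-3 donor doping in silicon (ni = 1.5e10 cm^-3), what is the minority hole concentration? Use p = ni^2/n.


Step 1: Since Nd >> ni, n ≈ Nd = 7.27e+15 cm^-3
Step 2: p = ni^2 / n = (1.5e10)^2 / 7.27e+15
Step 3: p = 2.25e20 / 7.27e+15 = 3.09e+04 cm^-3

3.09e+04


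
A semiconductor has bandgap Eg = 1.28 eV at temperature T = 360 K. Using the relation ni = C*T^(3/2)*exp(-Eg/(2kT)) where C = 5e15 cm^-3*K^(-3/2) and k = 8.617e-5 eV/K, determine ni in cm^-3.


Step 1: Compute kT = 8.617e-5 * 360 = 0.0310212 eV
Step 2: Exponent = -Eg/(2kT) = -1.28/(2*0.0310212) = -20.63105
Step 3: T^(3/2) = 360^1.5 = 6830.52
Step 4: ni = 5e15 * 6830.52 * exp(-20.63105) = 3.75e+10 cm^-3

3.75e+10


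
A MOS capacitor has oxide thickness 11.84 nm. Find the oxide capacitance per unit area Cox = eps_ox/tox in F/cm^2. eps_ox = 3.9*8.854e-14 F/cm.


Step 1: eps_ox = 3.9 * 8.854e-14 = 3.45306e-13 F/cm
Step 2: tox in cm = 11.84 nm * 1e-7 = 1.1840e-06 cm
Step 3: Cox = 3.45306e-13 / 1.1840e-06 = 2.92e-07 F/cm^2

2.92e-07


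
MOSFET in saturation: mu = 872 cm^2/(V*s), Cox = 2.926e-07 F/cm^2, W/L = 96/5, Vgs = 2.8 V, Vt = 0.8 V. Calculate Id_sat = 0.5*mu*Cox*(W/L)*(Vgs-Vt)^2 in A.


Step 1: Overdrive voltage Vov = Vgs - Vt = 2.8 - 0.8 = 2.0 V
Step 2: W/L = 96/5 = 19.2
Step 3: Id = 0.5 * 872 * 2.926e-07 * 19.2 * 2.0^2
Step 4: Id = 9.80e-03 A

9.80e-03


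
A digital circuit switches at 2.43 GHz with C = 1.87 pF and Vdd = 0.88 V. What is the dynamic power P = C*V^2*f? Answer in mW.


Step 1: V^2 = 0.88^2 = 0.7744 V^2
Step 2: P = C*V^2*f = 1.87e-12 F * 0.7744 * 2.43e9 Hz
Step 3: P = 3.51895104e-03 W
Step 4: P = 3.519 mW

3.519


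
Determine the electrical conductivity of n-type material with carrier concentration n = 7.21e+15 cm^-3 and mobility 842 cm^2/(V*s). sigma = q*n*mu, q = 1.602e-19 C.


Step 1: sigma = q * n * mu
Step 2: sigma = 1.602e-19 * 7.21e+15 * 842
Step 3: sigma = 9.725e-01 S/cm

9.725e-01


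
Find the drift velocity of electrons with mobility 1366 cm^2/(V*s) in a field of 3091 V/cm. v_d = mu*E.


Step 1: v_d = mu * E
Step 2: v_d = 1366 * 3091 = 4222306
Step 3: v_d = 4.22e+06 cm/s

4.22e+06


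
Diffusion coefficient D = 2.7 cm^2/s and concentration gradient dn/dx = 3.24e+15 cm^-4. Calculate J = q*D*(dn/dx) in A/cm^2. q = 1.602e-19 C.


Step 1: J = q * D * (dn/dx)
Step 2: J = 1.602e-19 * 2.7 * 3.24e+15
Step 3: J = 1.40e-03 A/cm^2

1.40e-03


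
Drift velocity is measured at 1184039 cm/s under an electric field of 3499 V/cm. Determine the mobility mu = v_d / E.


Step 1: mu = v_d / E
Step 2: mu = 1184039 / 3499
Step 3: mu = 338.39 cm^2/(V*s)

338.39


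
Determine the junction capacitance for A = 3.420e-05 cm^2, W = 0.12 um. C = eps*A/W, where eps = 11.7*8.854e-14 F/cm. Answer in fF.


Step 1: eps_Si = 11.7 * 8.854e-14 = 1.035918e-12 F/cm
Step 2: W in cm = 0.12 * 1e-4 = 1.20e-05 cm
Step 3: C = 1.035918e-12 * 3.420e-05 / 1.20e-05 = 2.952366e-12 F
Step 4: C = 2952.37 fF

2952.37


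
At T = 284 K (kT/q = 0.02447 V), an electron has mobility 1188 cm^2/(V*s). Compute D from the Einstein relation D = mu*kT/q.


Step 1: D = mu * (kT/q)
Step 2: D = 1188 * 0.02447
Step 3: D = 29.07 cm^2/s

29.07


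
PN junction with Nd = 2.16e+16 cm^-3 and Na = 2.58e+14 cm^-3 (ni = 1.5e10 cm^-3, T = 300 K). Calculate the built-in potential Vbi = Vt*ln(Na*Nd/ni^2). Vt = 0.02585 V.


Step 1: Compute Na*Nd/ni^2 = 2.58e+14 * 2.16e+16 / (1.5e10)^2 = 2.4768e+10
Step 2: ln(2.4768e+10) = 23.9328
Step 3: Vbi = 0.02585 * 23.9328 = 0.619 V

0.619


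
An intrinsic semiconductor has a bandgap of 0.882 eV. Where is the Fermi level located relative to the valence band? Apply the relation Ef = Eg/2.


Step 1: For an intrinsic semiconductor, the Fermi level sits at midgap.
Step 2: Ef = Eg / 2 = 0.882 / 2 = 0.441 eV

0.441


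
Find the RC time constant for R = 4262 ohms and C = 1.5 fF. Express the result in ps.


Step 1: tau = R * C
Step 2: tau = 4262 * 1.5 fF = 4262 * 1.5e-15 F
Step 3: tau = 6.393e-12 s = 6.393 ps

6.393


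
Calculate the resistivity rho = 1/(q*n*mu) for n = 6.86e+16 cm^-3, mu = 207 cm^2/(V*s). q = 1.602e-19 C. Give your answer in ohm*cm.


Step 1: sigma = q * n * mu = 1.602e-19 * 6.86e+16 * 207 = 2.27487e+00 S/cm
Step 2: rho = 1 / sigma = 1 / 2.27487e+00 = 0.4396 ohm*cm

0.4396


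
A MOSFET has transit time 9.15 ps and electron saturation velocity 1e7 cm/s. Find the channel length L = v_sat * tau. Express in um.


Step 1: tau in seconds = 9.15 ps * 1e-12 = 9.1500e-12 s
Step 2: L = v_sat * tau = 1e7 * 9.1500e-12 = 9.1500e-05 cm
Step 3: L in um = 9.1500e-05 * 1e4 = 0.915 um

0.915


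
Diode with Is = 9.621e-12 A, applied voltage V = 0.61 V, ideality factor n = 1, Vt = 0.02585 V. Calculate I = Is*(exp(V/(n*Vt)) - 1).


Step 1: V/(n*Vt) = 0.61/(1*0.02585) = 23.5977
Step 2: exp(23.5977) = 1.7715e+10
Step 3: I = 9.621e-12 * (1.7715e+10 - 1) = 1.70e-01 A

1.70e-01


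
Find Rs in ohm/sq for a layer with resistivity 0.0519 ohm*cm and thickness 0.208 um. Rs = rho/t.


Step 1: Convert thickness to cm: t = 0.208 um = 2.0800e-05 cm
Step 2: Rs = rho / t = 0.0519 / 2.0800e-05
Step 3: Rs = 2495.2 ohm/sq

2495.2


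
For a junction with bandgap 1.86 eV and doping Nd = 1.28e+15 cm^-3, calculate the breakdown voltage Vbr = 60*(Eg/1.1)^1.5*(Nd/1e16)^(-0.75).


Step 1: Eg/1.1 = 1.86/1.1 = 1.690909
Step 2: (Eg/1.1)^1.5 = 1.690909^1.5 = 2.198773
Step 3: (Nd/1e16)^(-0.75) = (0.128)^(-0.75) = 4.672965
Step 4: Vbr = 60 * 2.198773 * 4.672965 = 616.5 V

616.5


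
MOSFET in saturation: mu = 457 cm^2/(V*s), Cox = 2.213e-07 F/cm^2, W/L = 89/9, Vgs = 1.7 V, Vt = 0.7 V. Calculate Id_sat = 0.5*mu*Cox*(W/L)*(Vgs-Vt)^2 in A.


Step 1: Overdrive voltage Vov = Vgs - Vt = 1.7 - 0.7 = 1.0 V
Step 2: W/L = 89/9 = 9.88889
Step 3: Id = 0.5 * 457 * 2.213e-07 * 9.88889 * 1.0^2
Step 4: Id = 5.00e-04 A

5.00e-04


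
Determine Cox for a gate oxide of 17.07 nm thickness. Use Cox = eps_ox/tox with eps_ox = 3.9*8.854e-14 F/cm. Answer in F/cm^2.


Step 1: eps_ox = 3.9 * 8.854e-14 = 3.45306e-13 F/cm
Step 2: tox in cm = 17.07 nm * 1e-7 = 1.7070e-06 cm
Step 3: Cox = 3.45306e-13 / 1.7070e-06 = 2.02e-07 F/cm^2

2.02e-07


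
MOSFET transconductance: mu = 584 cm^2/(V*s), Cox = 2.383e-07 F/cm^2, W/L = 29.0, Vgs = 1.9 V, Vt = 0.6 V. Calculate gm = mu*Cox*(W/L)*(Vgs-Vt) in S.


Step 1: Vov = Vgs - Vt = 1.9 - 0.6 = 1.3 V
Step 2: gm = mu * Cox * (W/L) * Vov
Step 3: gm = 584 * 2.383e-07 * 29.0 * 1.3 = 5.25e-03 S

5.25e-03


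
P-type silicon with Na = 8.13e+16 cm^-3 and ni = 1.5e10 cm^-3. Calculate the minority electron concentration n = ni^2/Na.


Step 1: Majority hole concentration p ≈ Na = 8.13e+16 cm^-3
Step 2: n = ni^2 / Na = (1.5e10)^2 / 8.13e+16
Step 3: n = 2.77e+03 cm^-3

2.77e+03


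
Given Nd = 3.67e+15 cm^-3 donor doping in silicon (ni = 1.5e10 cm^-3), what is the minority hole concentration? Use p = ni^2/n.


Step 1: Since Nd >> ni, n ≈ Nd = 3.67e+15 cm^-3
Step 2: p = ni^2 / n = (1.5e10)^2 / 3.67e+15
Step 3: p = 2.25e20 / 3.67e+15 = 6.13e+04 cm^-3

6.13e+04


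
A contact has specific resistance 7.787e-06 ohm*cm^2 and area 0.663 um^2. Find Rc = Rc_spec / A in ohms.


Step 1: Convert area to cm^2: 0.663 um^2 = 6.6300e-09 cm^2
Step 2: Rc = Rc_spec / A = 7.787e-06 / 6.6300e-09
Step 3: Rc = 1.17e+03 ohms

1.17e+03


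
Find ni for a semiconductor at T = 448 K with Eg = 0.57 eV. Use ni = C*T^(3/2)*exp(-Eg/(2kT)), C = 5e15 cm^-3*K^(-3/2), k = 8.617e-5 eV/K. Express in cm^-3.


Step 1: Compute kT = 8.617e-5 * 448 = 0.03860416 eV
Step 2: Exponent = -Eg/(2kT) = -0.57/(2*0.03860416) = -7.38262
Step 3: T^(3/2) = 448^1.5 = 9482.37
Step 4: ni = 5e15 * 9482.37 * exp(-7.38262) = 2.95e+16 cm^-3

2.95e+16


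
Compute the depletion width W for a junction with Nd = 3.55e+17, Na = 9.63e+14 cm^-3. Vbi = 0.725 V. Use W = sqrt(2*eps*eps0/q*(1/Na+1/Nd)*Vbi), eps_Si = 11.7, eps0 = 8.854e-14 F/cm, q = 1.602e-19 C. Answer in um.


Step 1: 1/Na + 1/Nd = 1/9.63e+14 + 1/3.55e+17 = 1.04124e-15
Step 2: 2*eps*eps0/q = 2*11.7*8.854e-14/1.602e-19 = 1.293281e+07
Step 3: W^2 = 1.293281e+07 * 1.04124e-15 * 0.725 = 9.76297e-09
Step 4: W = sqrt(9.76297e-09) = 9.881e-05 cm = 0.9881 um

0.9881


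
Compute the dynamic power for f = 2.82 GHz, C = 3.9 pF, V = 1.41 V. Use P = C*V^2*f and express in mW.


Step 1: V^2 = 1.41^2 = 1.9881 V^2
Step 2: P = C*V^2*f = 3.9e-12 F * 1.9881 * 2.82e9 Hz
Step 3: P = 2.18651238e-02 W
Step 4: P = 21.865 mW

21.865


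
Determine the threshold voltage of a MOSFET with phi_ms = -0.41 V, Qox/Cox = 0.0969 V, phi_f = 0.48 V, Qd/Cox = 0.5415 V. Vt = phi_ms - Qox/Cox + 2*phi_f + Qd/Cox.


Step 1: Vt = phi_ms - Qox/Cox + 2*phi_f + Qd/Cox
Step 2: Vt = -0.41 - 0.0969 + 2*0.48 + 0.5415
Step 3: Vt = -0.41 - 0.0969 + 0.96 + 0.5415
Step 4: Vt = 0.9946 V

0.9946


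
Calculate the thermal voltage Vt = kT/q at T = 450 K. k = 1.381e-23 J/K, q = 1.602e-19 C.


Step 1: kT = 1.381e-23 * 450 = 6.2145e-21 J
Step 2: Vt = kT/q = 6.2145e-21 / 1.602e-19
Step 3: Vt = 0.03879 V

0.03879


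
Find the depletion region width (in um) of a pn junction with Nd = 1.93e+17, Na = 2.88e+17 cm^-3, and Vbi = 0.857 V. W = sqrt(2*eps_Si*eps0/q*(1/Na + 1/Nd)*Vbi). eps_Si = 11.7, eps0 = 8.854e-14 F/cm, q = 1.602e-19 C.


Step 1: 1/Na + 1/Nd = 1/2.88e+17 + 1/1.93e+17 = 8.65357e-18
Step 2: 2*eps*eps0/q = 2*11.7*8.854e-14/1.602e-19 = 1.293281e+07
Step 3: W^2 = 1.293281e+07 * 8.65357e-18 * 0.857 = 9.59111e-11
Step 4: W = sqrt(9.59111e-11) = 9.793e-06 cm = 0.09793 um

0.09793


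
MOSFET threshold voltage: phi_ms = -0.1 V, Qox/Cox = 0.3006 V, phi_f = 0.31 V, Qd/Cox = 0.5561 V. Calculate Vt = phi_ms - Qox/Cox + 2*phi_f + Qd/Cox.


Step 1: Vt = phi_ms - Qox/Cox + 2*phi_f + Qd/Cox
Step 2: Vt = -0.1 - 0.3006 + 2*0.31 + 0.5561
Step 3: Vt = -0.1 - 0.3006 + 0.62 + 0.5561
Step 4: Vt = 0.7755 V

0.7755


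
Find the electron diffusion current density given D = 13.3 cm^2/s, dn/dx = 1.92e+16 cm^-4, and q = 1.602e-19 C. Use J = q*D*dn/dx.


Step 1: J = q * D * (dn/dx)
Step 2: J = 1.602e-19 * 13.3 * 1.92e+16
Step 3: J = 4.09e-02 A/cm^2

4.09e-02


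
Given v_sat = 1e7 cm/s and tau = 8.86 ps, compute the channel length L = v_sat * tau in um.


Step 1: tau in seconds = 8.86 ps * 1e-12 = 8.8600e-12 s
Step 2: L = v_sat * tau = 1e7 * 8.8600e-12 = 8.8600e-05 cm
Step 3: L in um = 8.8600e-05 * 1e4 = 0.886 um

0.886


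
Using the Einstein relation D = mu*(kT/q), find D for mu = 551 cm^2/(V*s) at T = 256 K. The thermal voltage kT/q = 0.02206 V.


Step 1: D = mu * (kT/q)
Step 2: D = 551 * 0.02206
Step 3: D = 12.16 cm^2/s

12.16


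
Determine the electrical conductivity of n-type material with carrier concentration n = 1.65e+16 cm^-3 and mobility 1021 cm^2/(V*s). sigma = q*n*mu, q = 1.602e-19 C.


Step 1: sigma = q * n * mu
Step 2: sigma = 1.602e-19 * 1.65e+16 * 1021
Step 3: sigma = 2.699e+00 S/cm

2.699e+00


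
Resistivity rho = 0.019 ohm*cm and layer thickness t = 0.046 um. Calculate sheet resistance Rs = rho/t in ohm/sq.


Step 1: Convert thickness to cm: t = 0.046 um = 4.6000e-06 cm
Step 2: Rs = rho / t = 0.019 / 4.6000e-06
Step 3: Rs = 4130.4 ohm/sq

4130.4


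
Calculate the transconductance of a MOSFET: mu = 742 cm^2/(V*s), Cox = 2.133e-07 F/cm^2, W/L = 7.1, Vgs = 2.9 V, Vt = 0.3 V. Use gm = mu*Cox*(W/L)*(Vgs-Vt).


Step 1: Vov = Vgs - Vt = 2.9 - 0.3 = 2.6 V
Step 2: gm = mu * Cox * (W/L) * Vov
Step 3: gm = 742 * 2.133e-07 * 7.1 * 2.6 = 2.92e-03 S

2.92e-03


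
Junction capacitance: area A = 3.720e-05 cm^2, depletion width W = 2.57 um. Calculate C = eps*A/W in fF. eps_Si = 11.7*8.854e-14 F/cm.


Step 1: eps_Si = 11.7 * 8.854e-14 = 1.035918e-12 F/cm
Step 2: W in cm = 2.57 * 1e-4 = 2.57e-04 cm
Step 3: C = 1.035918e-12 * 3.720e-05 / 2.57e-04 = 1.499461e-13 F
Step 4: C = 149.95 fF

149.95


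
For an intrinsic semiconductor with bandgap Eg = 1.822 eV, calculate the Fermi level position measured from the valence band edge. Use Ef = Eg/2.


Step 1: For an intrinsic semiconductor, the Fermi level sits at midgap.
Step 2: Ef = Eg / 2 = 1.822 / 2 = 0.911 eV

0.911


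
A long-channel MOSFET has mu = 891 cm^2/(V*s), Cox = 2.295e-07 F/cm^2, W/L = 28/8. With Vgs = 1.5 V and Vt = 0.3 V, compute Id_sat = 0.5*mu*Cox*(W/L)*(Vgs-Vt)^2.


Step 1: Overdrive voltage Vov = Vgs - Vt = 1.5 - 0.3 = 1.2 V
Step 2: W/L = 28/8 = 3.5
Step 3: Id = 0.5 * 891 * 2.295e-07 * 3.5 * 1.2^2
Step 4: Id = 5.15e-04 A

5.15e-04


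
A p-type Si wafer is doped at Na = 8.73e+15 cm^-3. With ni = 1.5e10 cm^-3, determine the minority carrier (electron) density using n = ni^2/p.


Step 1: Majority hole concentration p ≈ Na = 8.73e+15 cm^-3
Step 2: n = ni^2 / Na = (1.5e10)^2 / 8.73e+15
Step 3: n = 2.58e+04 cm^-3

2.58e+04


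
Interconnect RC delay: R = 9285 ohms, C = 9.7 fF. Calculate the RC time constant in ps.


Step 1: tau = R * C
Step 2: tau = 9285 * 9.7 fF = 9285 * 9.7e-15 F
Step 3: tau = 9.00645e-11 s = 90.0645 ps

90.0645


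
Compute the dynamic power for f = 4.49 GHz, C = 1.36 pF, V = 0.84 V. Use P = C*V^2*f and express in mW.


Step 1: V^2 = 0.84^2 = 0.7056 V^2
Step 2: P = C*V^2*f = 1.36e-12 F * 0.7056 * 4.49e9 Hz
Step 3: P = 4.30867584e-03 W
Step 4: P = 4.309 mW

4.309


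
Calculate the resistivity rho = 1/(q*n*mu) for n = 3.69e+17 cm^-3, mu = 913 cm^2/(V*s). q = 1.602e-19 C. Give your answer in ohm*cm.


Step 1: sigma = q * n * mu = 1.602e-19 * 3.69e+17 * 913 = 5.39709e+01 S/cm
Step 2: rho = 1 / sigma = 1 / 5.39709e+01 = 0.01853 ohm*cm

0.01853


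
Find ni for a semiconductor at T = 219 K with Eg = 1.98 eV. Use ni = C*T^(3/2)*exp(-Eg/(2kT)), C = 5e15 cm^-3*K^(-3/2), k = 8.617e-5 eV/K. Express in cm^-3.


Step 1: Compute kT = 8.617e-5 * 219 = 0.01887123 eV
Step 2: Exponent = -Eg/(2kT) = -1.98/(2*0.01887123) = -52.46081
Step 3: T^(3/2) = 219^1.5 = 3240.90
Step 4: ni = 5e15 * 3240.90 * exp(-52.46081) = 2.67e-04 cm^-3

2.67e-04


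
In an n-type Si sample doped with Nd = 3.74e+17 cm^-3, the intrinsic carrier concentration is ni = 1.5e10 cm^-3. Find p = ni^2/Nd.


Step 1: Since Nd >> ni, n ≈ Nd = 3.74e+17 cm^-3
Step 2: p = ni^2 / n = (1.5e10)^2 / 3.74e+17
Step 3: p = 2.25e20 / 3.74e+17 = 6.02e+02 cm^-3

6.02e+02


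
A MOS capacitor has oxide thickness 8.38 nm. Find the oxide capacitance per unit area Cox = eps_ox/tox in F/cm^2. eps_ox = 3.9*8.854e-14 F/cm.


Step 1: eps_ox = 3.9 * 8.854e-14 = 3.45306e-13 F/cm
Step 2: tox in cm = 8.38 nm * 1e-7 = 8.3800e-07 cm
Step 3: Cox = 3.45306e-13 / 8.3800e-07 = 4.12e-07 F/cm^2

4.12e-07


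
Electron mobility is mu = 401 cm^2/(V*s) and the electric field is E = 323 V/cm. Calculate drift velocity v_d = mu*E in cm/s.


Step 1: v_d = mu * E
Step 2: v_d = 401 * 323 = 129523
Step 3: v_d = 1.30e+05 cm/s

1.30e+05


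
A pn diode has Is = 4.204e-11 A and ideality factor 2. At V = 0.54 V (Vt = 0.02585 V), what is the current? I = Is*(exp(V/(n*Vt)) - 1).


Step 1: V/(n*Vt) = 0.54/(2*0.02585) = 10.4449
Step 2: exp(10.4449) = 3.4369e+04
Step 3: I = 4.204e-11 * (3.4369e+04 - 1) = 1.44e-06 A

1.44e-06


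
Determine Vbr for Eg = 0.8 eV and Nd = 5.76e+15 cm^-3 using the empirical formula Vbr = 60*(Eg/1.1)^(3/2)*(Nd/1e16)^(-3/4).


Step 1: Eg/1.1 = 0.8/1.1 = 0.727273
Step 2: (Eg/1.1)^1.5 = 0.727273^1.5 = 0.620221
Step 3: (Nd/1e16)^(-0.75) = (0.576)^(-0.75) = 1.512457
Step 4: Vbr = 60 * 0.620221 * 1.512457 = 56.3 V

56.3


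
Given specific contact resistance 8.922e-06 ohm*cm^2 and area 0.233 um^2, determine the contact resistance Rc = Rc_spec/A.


Step 1: Convert area to cm^2: 0.233 um^2 = 2.3300e-09 cm^2
Step 2: Rc = Rc_spec / A = 8.922e-06 / 2.3300e-09
Step 3: Rc = 3.83e+03 ohms

3.83e+03


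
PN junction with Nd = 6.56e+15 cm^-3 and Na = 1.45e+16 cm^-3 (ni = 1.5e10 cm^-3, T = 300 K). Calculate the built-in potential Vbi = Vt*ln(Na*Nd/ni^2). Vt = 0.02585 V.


Step 1: Compute Na*Nd/ni^2 = 1.45e+16 * 6.56e+15 / (1.5e10)^2 = 4.2276e+11
Step 2: ln(4.2276e+11) = 26.7701
Step 3: Vbi = 0.02585 * 26.7701 = 0.692 V

0.692


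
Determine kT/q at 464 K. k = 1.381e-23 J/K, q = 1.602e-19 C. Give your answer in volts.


Step 1: kT = 1.381e-23 * 464 = 6.40784e-21 J
Step 2: Vt = kT/q = 6.40784e-21 / 1.602e-19
Step 3: Vt = 0.04 V

0.04


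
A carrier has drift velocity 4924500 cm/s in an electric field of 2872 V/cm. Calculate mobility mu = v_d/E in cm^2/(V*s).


Step 1: mu = v_d / E
Step 2: mu = 4924500 / 2872
Step 3: mu = 1714.66 cm^2/(V*s)

1714.66


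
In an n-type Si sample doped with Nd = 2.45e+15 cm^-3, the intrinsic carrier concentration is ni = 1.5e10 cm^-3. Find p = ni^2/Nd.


Step 1: Since Nd >> ni, n ≈ Nd = 2.45e+15 cm^-3
Step 2: p = ni^2 / n = (1.5e10)^2 / 2.45e+15
Step 3: p = 2.25e20 / 2.45e+15 = 9.18e+04 cm^-3

9.18e+04


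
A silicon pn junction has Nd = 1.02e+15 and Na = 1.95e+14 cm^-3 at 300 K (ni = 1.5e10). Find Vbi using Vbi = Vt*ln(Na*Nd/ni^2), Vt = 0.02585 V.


Step 1: Compute Na*Nd/ni^2 = 1.95e+14 * 1.02e+15 / (1.5e10)^2 = 8.8400e+08
Step 2: ln(8.8400e+08) = 20.6000
Step 3: Vbi = 0.02585 * 20.6000 = 0.533 V

0.533


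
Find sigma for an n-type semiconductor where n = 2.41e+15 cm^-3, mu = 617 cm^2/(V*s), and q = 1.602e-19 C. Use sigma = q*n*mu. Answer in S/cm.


Step 1: sigma = q * n * mu
Step 2: sigma = 1.602e-19 * 2.41e+15 * 617
Step 3: sigma = 2.382e-01 S/cm

2.382e-01


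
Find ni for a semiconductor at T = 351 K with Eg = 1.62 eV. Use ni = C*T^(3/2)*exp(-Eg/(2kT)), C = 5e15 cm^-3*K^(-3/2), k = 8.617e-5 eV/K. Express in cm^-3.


Step 1: Compute kT = 8.617e-5 * 351 = 0.03024567 eV
Step 2: Exponent = -Eg/(2kT) = -1.62/(2*0.03024567) = -26.78069
Step 3: T^(3/2) = 351^1.5 = 6575.98
Step 4: ni = 5e15 * 6575.98 * exp(-26.78069) = 7.70e+07 cm^-3

7.70e+07


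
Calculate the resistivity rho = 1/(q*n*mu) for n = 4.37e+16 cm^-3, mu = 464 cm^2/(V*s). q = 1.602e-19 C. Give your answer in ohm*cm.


Step 1: sigma = q * n * mu = 1.602e-19 * 4.37e+16 * 464 = 3.24834e+00 S/cm
Step 2: rho = 1 / sigma = 1 / 3.24834e+00 = 0.3078 ohm*cm

0.3078


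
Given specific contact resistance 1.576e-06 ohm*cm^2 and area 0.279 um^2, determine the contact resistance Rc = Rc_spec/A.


Step 1: Convert area to cm^2: 0.279 um^2 = 2.7900e-09 cm^2
Step 2: Rc = Rc_spec / A = 1.576e-06 / 2.7900e-09
Step 3: Rc = 5.65e+02 ohms

5.65e+02


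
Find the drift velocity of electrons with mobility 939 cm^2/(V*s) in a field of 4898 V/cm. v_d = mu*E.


Step 1: v_d = mu * E
Step 2: v_d = 939 * 4898 = 4599222
Step 3: v_d = 4.60e+06 cm/s

4.60e+06


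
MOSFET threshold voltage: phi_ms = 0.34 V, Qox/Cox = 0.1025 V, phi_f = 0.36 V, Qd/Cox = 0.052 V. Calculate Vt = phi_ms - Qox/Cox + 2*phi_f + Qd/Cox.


Step 1: Vt = phi_ms - Qox/Cox + 2*phi_f + Qd/Cox
Step 2: Vt = 0.34 - 0.1025 + 2*0.36 + 0.052
Step 3: Vt = 0.34 - 0.1025 + 0.72 + 0.052
Step 4: Vt = 1.0095 V

1.0095


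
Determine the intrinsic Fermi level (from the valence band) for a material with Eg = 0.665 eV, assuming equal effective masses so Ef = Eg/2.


Step 1: For an intrinsic semiconductor, the Fermi level sits at midgap.
Step 2: Ef = Eg / 2 = 0.665 / 2 = 0.3325 eV

0.3325


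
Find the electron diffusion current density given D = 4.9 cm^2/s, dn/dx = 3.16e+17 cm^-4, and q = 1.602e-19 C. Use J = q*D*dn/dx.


Step 1: J = q * D * (dn/dx)
Step 2: J = 1.602e-19 * 4.9 * 3.16e+17
Step 3: J = 2.48e-01 A/cm^2

2.48e-01


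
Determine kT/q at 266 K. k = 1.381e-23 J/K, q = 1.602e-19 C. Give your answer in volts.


Step 1: kT = 1.381e-23 * 266 = 3.67346e-21 J
Step 2: Vt = kT/q = 3.67346e-21 / 1.602e-19
Step 3: Vt = 0.02293 V

0.02293


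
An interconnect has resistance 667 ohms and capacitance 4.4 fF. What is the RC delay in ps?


Step 1: tau = R * C
Step 2: tau = 667 * 4.4 fF = 667 * 4.4e-15 F
Step 3: tau = 2.9348e-12 s = 2.9348 ps

2.9348


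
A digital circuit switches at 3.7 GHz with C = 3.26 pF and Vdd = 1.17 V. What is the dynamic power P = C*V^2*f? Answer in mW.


Step 1: V^2 = 1.17^2 = 1.3689 V^2
Step 2: P = C*V^2*f = 3.26e-12 F * 1.3689 * 3.7e9 Hz
Step 3: P = 1.65116718e-02 W
Step 4: P = 16.512 mW

16.512


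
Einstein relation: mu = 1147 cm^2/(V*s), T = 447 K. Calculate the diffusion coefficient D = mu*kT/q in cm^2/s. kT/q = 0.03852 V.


Step 1: D = mu * (kT/q)
Step 2: D = 1147 * 0.03852
Step 3: D = 44.18 cm^2/s

44.18


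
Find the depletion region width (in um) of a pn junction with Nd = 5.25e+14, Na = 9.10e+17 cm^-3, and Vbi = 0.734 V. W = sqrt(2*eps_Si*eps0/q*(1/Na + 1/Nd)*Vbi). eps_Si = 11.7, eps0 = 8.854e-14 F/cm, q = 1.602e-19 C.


Step 1: 1/Na + 1/Nd = 1/9.10e+17 + 1/5.25e+14 = 1.90586e-15
Step 2: 2*eps*eps0/q = 2*11.7*8.854e-14/1.602e-19 = 1.293281e+07
Step 3: W^2 = 1.293281e+07 * 1.90586e-15 * 0.734 = 1.80917e-08
Step 4: W = sqrt(1.80917e-08) = 1.345e-04 cm = 1.345 um

1.345


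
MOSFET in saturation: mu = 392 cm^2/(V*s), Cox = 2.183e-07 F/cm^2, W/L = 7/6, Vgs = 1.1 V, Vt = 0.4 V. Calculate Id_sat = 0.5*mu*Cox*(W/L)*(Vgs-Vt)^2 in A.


Step 1: Overdrive voltage Vov = Vgs - Vt = 1.1 - 0.4 = 0.7 V
Step 2: W/L = 7/6 = 1.16667
Step 3: Id = 0.5 * 392 * 2.183e-07 * 1.16667 * 0.7^2
Step 4: Id = 2.45e-05 A

2.45e-05


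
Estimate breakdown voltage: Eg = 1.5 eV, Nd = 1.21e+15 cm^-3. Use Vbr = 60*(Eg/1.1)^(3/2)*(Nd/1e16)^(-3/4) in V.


Step 1: Eg/1.1 = 1.5/1.1 = 1.363636
Step 2: (Eg/1.1)^1.5 = 1.363636^1.5 = 1.592384
Step 3: (Nd/1e16)^(-0.75) = (0.121)^(-0.75) = 4.874286
Step 4: Vbr = 60 * 1.592384 * 4.874286 = 465.7 V

465.7


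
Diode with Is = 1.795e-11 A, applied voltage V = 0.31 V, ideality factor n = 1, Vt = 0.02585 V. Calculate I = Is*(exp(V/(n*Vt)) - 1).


Step 1: V/(n*Vt) = 0.31/(1*0.02585) = 11.9923
Step 2: exp(11.9923) = 1.6151e+05
Step 3: I = 1.795e-11 * (1.6151e+05 - 1) = 2.90e-06 A

2.90e-06


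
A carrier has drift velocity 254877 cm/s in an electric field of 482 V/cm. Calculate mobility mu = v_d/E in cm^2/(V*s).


Step 1: mu = v_d / E
Step 2: mu = 254877 / 482
Step 3: mu = 528.79 cm^2/(V*s)

528.79


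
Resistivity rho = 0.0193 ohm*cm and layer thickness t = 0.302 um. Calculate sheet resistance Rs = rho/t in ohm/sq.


Step 1: Convert thickness to cm: t = 0.302 um = 3.0200e-05 cm
Step 2: Rs = rho / t = 0.0193 / 3.0200e-05
Step 3: Rs = 639.1 ohm/sq

639.1


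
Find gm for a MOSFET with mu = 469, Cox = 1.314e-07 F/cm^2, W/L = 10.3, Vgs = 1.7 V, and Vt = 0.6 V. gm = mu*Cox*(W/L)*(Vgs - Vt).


Step 1: Vov = Vgs - Vt = 1.7 - 0.6 = 1.1 V
Step 2: gm = mu * Cox * (W/L) * Vov
Step 3: gm = 469 * 1.314e-07 * 10.3 * 1.1 = 6.98e-04 S

6.98e-04


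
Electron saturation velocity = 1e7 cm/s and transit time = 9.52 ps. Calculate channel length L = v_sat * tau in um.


Step 1: tau in seconds = 9.52 ps * 1e-12 = 9.5200e-12 s
Step 2: L = v_sat * tau = 1e7 * 9.5200e-12 = 9.5200e-05 cm
Step 3: L in um = 9.5200e-05 * 1e4 = 0.952 um

0.952


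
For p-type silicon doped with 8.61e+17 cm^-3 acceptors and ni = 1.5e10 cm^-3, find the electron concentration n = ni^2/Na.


Step 1: Majority hole concentration p ≈ Na = 8.61e+17 cm^-3
Step 2: n = ni^2 / Na = (1.5e10)^2 / 8.61e+17
Step 3: n = 2.61e+02 cm^-3

2.61e+02


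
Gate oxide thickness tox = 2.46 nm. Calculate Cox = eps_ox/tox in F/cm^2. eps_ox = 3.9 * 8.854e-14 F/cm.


Step 1: eps_ox = 3.9 * 8.854e-14 = 3.45306e-13 F/cm
Step 2: tox in cm = 2.46 nm * 1e-7 = 2.4600e-07 cm
Step 3: Cox = 3.45306e-13 / 2.4600e-07 = 1.40e-06 F/cm^2

1.40e-06


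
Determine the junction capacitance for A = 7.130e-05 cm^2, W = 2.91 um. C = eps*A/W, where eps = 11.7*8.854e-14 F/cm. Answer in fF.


Step 1: eps_Si = 11.7 * 8.854e-14 = 1.035918e-12 F/cm
Step 2: W in cm = 2.91 * 1e-4 = 2.91e-04 cm
Step 3: C = 1.035918e-12 * 7.130e-05 / 2.91e-04 = 2.538177e-13 F
Step 4: C = 253.82 fF

253.82


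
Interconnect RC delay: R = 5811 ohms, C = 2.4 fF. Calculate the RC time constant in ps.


Step 1: tau = R * C
Step 2: tau = 5811 * 2.4 fF = 5811 * 2.4e-15 F
Step 3: tau = 1.39464e-11 s = 13.9464 ps

13.9464


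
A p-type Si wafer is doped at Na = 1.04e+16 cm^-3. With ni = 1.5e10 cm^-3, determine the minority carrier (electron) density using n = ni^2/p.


Step 1: Majority hole concentration p ≈ Na = 1.04e+16 cm^-3
Step 2: n = ni^2 / Na = (1.5e10)^2 / 1.04e+16
Step 3: n = 2.16e+04 cm^-3

2.16e+04


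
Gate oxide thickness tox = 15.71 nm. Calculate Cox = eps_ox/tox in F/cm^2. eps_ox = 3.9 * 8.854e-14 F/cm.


Step 1: eps_ox = 3.9 * 8.854e-14 = 3.45306e-13 F/cm
Step 2: tox in cm = 15.71 nm * 1e-7 = 1.5710e-06 cm
Step 3: Cox = 3.45306e-13 / 1.5710e-06 = 2.20e-07 F/cm^2

2.20e-07


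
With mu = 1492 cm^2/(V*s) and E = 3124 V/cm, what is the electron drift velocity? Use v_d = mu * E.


Step 1: v_d = mu * E
Step 2: v_d = 1492 * 3124 = 4661008
Step 3: v_d = 4.66e+06 cm/s

4.66e+06


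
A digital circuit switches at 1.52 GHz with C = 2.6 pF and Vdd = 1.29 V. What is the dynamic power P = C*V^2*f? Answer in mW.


Step 1: V^2 = 1.29^2 = 1.6641 V^2
Step 2: P = C*V^2*f = 2.6e-12 F * 1.6641 * 1.52e9 Hz
Step 3: P = 6.5765232e-03 W
Step 4: P = 6.577 mW

6.577


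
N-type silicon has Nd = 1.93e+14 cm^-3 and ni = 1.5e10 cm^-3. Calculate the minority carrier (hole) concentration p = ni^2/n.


Step 1: Since Nd >> ni, n ≈ Nd = 1.93e+14 cm^-3
Step 2: p = ni^2 / n = (1.5e10)^2 / 1.93e+14
Step 3: p = 2.25e20 / 1.93e+14 = 1.17e+06 cm^-3

1.17e+06


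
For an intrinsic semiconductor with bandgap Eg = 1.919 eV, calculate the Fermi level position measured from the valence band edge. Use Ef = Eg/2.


Step 1: For an intrinsic semiconductor, the Fermi level sits at midgap.
Step 2: Ef = Eg / 2 = 1.919 / 2 = 0.9595 eV

0.9595


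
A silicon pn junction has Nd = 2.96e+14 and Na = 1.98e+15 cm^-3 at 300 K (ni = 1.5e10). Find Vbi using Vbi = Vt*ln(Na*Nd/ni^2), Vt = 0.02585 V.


Step 1: Compute Na*Nd/ni^2 = 1.98e+15 * 2.96e+14 / (1.5e10)^2 = 2.6048e+09
Step 2: ln(2.6048e+09) = 21.6806
Step 3: Vbi = 0.02585 * 21.6806 = 0.56 V

0.56


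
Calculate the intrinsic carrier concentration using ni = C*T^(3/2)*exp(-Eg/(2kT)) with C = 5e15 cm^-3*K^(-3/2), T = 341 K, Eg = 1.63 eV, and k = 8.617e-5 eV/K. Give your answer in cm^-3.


Step 1: Compute kT = 8.617e-5 * 341 = 0.02938397 eV
Step 2: Exponent = -Eg/(2kT) = -1.63/(2*0.02938397) = -27.73621
Step 3: T^(3/2) = 341^1.5 = 6296.97
Step 4: ni = 5e15 * 6296.97 * exp(-27.73621) = 2.83e+07 cm^-3

2.83e+07


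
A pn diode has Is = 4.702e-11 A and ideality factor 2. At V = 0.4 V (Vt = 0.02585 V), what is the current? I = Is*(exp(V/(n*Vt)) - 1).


Step 1: V/(n*Vt) = 0.4/(2*0.02585) = 7.7369
Step 2: exp(7.7369) = 2.2914e+03
Step 3: I = 4.702e-11 * (2.2914e+03 - 1) = 1.08e-07 A

1.08e-07


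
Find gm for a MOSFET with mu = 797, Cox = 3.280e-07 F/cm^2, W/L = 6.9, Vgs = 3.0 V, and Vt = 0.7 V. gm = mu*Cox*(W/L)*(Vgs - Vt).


Step 1: Vov = Vgs - Vt = 3.0 - 0.7 = 2.3 V
Step 2: gm = mu * Cox * (W/L) * Vov
Step 3: gm = 797 * 3.280e-07 * 6.9 * 2.3 = 4.15e-03 S

4.15e-03


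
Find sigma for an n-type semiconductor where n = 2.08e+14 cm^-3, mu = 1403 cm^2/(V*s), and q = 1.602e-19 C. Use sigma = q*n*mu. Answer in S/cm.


Step 1: sigma = q * n * mu
Step 2: sigma = 1.602e-19 * 2.08e+14 * 1403
Step 3: sigma = 4.675e-02 S/cm

4.675e-02


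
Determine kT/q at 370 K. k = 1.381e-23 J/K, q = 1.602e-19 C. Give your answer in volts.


Step 1: kT = 1.381e-23 * 370 = 5.1097e-21 J
Step 2: Vt = kT/q = 5.1097e-21 / 1.602e-19
Step 3: Vt = 0.0319 V

0.0319


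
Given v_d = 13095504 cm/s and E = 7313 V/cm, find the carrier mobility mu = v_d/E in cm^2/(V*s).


Step 1: mu = v_d / E
Step 2: mu = 13095504 / 7313
Step 3: mu = 1790.72 cm^2/(V*s)

1790.72


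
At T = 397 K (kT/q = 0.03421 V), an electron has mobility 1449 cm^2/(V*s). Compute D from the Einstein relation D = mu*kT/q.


Step 1: D = mu * (kT/q)
Step 2: D = 1449 * 0.03421
Step 3: D = 49.57 cm^2/s

49.57


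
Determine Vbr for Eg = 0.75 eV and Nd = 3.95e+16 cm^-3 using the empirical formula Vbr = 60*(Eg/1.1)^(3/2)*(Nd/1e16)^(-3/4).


Step 1: Eg/1.1 = 0.75/1.1 = 0.681818
Step 2: (Eg/1.1)^1.5 = 0.681818^1.5 = 0.562993
Step 3: (Nd/1e16)^(-0.75) = (3.95)^(-0.75) = 0.356905
Step 4: Vbr = 60 * 0.562993 * 0.356905 = 12.1 V

12.1


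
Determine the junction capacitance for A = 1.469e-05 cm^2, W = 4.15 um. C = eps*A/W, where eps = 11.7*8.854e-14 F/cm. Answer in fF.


Step 1: eps_Si = 11.7 * 8.854e-14 = 1.035918e-12 F/cm
Step 2: W in cm = 4.15 * 1e-4 = 4.15e-04 cm
Step 3: C = 1.035918e-12 * 1.469e-05 / 4.15e-04 = 3.666900e-14 F
Step 4: C = 36.67 fF

36.67


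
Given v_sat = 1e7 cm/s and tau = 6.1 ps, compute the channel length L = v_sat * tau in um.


Step 1: tau in seconds = 6.1 ps * 1e-12 = 6.1000e-12 s
Step 2: L = v_sat * tau = 1e7 * 6.1000e-12 = 6.1000e-05 cm
Step 3: L in um = 6.1000e-05 * 1e4 = 0.61 um

0.61


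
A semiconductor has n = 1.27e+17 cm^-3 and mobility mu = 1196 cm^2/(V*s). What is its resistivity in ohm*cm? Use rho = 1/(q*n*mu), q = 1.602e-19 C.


Step 1: sigma = q * n * mu = 1.602e-19 * 1.27e+17 * 1196 = 2.43331e+01 S/cm
Step 2: rho = 1 / sigma = 1 / 2.43331e+01 = 0.0411 ohm*cm

0.0411


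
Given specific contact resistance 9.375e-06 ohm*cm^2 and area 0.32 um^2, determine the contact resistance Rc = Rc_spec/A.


Step 1: Convert area to cm^2: 0.32 um^2 = 3.2000e-09 cm^2
Step 2: Rc = Rc_spec / A = 9.375e-06 / 3.2000e-09
Step 3: Rc = 2.93e+03 ohms

2.93e+03


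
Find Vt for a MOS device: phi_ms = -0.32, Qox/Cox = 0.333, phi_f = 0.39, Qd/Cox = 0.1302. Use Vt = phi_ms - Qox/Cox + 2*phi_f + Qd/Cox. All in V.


Step 1: Vt = phi_ms - Qox/Cox + 2*phi_f + Qd/Cox
Step 2: Vt = -0.32 - 0.333 + 2*0.39 + 0.1302
Step 3: Vt = -0.32 - 0.333 + 0.78 + 0.1302
Step 4: Vt = 0.2572 V

0.2572


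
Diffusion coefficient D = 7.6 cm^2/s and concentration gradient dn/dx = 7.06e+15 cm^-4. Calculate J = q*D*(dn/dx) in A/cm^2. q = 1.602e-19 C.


Step 1: J = q * D * (dn/dx)
Step 2: J = 1.602e-19 * 7.6 * 7.06e+15
Step 3: J = 8.60e-03 A/cm^2

8.60e-03


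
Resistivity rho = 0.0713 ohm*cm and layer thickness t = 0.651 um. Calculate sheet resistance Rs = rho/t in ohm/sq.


Step 1: Convert thickness to cm: t = 0.651 um = 6.5100e-05 cm
Step 2: Rs = rho / t = 0.0713 / 6.5100e-05
Step 3: Rs = 1095.2 ohm/sq

1095.2


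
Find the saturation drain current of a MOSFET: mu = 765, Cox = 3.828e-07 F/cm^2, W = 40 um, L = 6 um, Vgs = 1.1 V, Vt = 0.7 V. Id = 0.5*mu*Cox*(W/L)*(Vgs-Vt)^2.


Step 1: Overdrive voltage Vov = Vgs - Vt = 1.1 - 0.7 = 0.4 V
Step 2: W/L = 40/6 = 6.66667
Step 3: Id = 0.5 * 765 * 3.828e-07 * 6.66667 * 0.4^2
Step 4: Id = 1.56e-04 A

1.56e-04


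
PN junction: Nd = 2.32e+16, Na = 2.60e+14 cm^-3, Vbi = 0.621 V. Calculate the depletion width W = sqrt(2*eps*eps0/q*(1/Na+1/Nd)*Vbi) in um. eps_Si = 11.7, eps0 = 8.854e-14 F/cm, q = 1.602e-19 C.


Step 1: 1/Na + 1/Nd = 1/2.60e+14 + 1/2.32e+16 = 3.88926e-15
Step 2: 2*eps*eps0/q = 2*11.7*8.854e-14/1.602e-19 = 1.293281e+07
Step 3: W^2 = 1.293281e+07 * 3.88926e-15 * 0.621 = 3.12357e-08
Step 4: W = sqrt(3.12357e-08) = 1.767e-04 cm = 1.767 um

1.767


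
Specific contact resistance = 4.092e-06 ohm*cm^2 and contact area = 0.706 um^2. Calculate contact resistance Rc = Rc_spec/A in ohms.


Step 1: Convert area to cm^2: 0.706 um^2 = 7.0600e-09 cm^2
Step 2: Rc = Rc_spec / A = 4.092e-06 / 7.0600e-09
Step 3: Rc = 5.80e+02 ohms

5.80e+02


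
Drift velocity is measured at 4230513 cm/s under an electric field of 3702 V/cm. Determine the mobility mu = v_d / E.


Step 1: mu = v_d / E
Step 2: mu = 4230513 / 3702
Step 3: mu = 1142.76 cm^2/(V*s)

1142.76


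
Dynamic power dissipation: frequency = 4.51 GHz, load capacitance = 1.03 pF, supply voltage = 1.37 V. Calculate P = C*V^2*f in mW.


Step 1: V^2 = 1.37^2 = 1.8769 V^2
Step 2: P = C*V^2*f = 1.03e-12 F * 1.8769 * 4.51e9 Hz
Step 3: P = 8.71876357e-03 W
Step 4: P = 8.719 mW

8.719


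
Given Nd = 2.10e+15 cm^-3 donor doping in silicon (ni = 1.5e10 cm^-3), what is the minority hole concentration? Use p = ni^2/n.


Step 1: Since Nd >> ni, n ≈ Nd = 2.10e+15 cm^-3
Step 2: p = ni^2 / n = (1.5e10)^2 / 2.10e+15
Step 3: p = 2.25e20 / 2.10e+15 = 1.07e+05 cm^-3

1.07e+05


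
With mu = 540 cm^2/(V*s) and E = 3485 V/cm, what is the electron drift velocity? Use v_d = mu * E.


Step 1: v_d = mu * E
Step 2: v_d = 540 * 3485 = 1881900
Step 3: v_d = 1.88e+06 cm/s

1.88e+06


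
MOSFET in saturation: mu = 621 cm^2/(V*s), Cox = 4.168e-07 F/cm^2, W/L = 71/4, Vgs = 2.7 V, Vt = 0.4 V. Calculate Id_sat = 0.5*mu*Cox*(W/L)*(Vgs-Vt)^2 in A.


Step 1: Overdrive voltage Vov = Vgs - Vt = 2.7 - 0.4 = 2.3 V
Step 2: W/L = 71/4 = 17.75
Step 3: Id = 0.5 * 621 * 4.168e-07 * 17.75 * 2.3^2
Step 4: Id = 1.22e-02 A

1.22e-02


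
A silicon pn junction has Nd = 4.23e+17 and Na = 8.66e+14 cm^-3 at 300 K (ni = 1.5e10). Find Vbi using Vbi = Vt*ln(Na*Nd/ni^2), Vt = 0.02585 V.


Step 1: Compute Na*Nd/ni^2 = 8.66e+14 * 4.23e+17 / (1.5e10)^2 = 1.6281e+12
Step 2: ln(1.6281e+12) = 28.1184
Step 3: Vbi = 0.02585 * 28.1184 = 0.727 V

0.727


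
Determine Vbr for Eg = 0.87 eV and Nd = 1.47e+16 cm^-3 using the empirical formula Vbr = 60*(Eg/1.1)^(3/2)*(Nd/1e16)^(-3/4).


Step 1: Eg/1.1 = 0.87/1.1 = 0.790909
Step 2: (Eg/1.1)^1.5 = 0.790909^1.5 = 0.703380
Step 3: (Nd/1e16)^(-0.75) = (1.47)^(-0.75) = 0.749052
Step 4: Vbr = 60 * 0.703380 * 0.749052 = 31.6 V

31.6


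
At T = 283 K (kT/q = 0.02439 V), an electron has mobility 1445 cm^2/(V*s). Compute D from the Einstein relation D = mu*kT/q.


Step 1: D = mu * (kT/q)
Step 2: D = 1445 * 0.02439
Step 3: D = 35.24 cm^2/s

35.24


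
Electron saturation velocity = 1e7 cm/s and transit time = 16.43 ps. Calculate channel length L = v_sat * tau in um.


Step 1: tau in seconds = 16.43 ps * 1e-12 = 1.6430e-11 s
Step 2: L = v_sat * tau = 1e7 * 1.6430e-11 = 1.6430e-04 cm
Step 3: L in um = 1.6430e-04 * 1e4 = 1.643 um

1.643


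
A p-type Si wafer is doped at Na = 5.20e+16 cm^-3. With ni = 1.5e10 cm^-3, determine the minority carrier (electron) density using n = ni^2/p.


Step 1: Majority hole concentration p ≈ Na = 5.20e+16 cm^-3
Step 2: n = ni^2 / Na = (1.5e10)^2 / 5.20e+16
Step 3: n = 4.33e+03 cm^-3

4.33e+03


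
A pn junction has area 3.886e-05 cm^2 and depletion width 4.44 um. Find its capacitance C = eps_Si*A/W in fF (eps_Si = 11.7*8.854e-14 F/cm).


Step 1: eps_Si = 11.7 * 8.854e-14 = 1.035918e-12 F/cm
Step 2: W in cm = 4.44 * 1e-4 = 4.44e-04 cm
Step 3: C = 1.035918e-12 * 3.886e-05 / 4.44e-04 = 9.066616e-14 F
Step 4: C = 90.67 fF

90.67


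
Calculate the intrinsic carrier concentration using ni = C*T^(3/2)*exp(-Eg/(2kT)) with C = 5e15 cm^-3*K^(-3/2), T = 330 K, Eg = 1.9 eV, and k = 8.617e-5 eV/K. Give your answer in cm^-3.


Step 1: Compute kT = 8.617e-5 * 330 = 0.0284361 eV
Step 2: Exponent = -Eg/(2kT) = -1.9/(2*0.0284361) = -33.40824
Step 3: T^(3/2) = 330^1.5 = 5994.75
Step 4: ni = 5e15 * 5994.75 * exp(-33.40824) = 9.28e+04 cm^-3

9.28e+04


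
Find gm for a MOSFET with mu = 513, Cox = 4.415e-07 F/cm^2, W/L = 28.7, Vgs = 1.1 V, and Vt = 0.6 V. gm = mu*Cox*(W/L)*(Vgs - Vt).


Step 1: Vov = Vgs - Vt = 1.1 - 0.6 = 0.5 V
Step 2: gm = mu * Cox * (W/L) * Vov
Step 3: gm = 513 * 4.415e-07 * 28.7 * 0.5 = 3.25e-03 S

3.25e-03


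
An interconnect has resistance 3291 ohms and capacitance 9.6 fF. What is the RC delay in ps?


Step 1: tau = R * C
Step 2: tau = 3291 * 9.6 fF = 3291 * 9.6e-15 F
Step 3: tau = 3.15936e-11 s = 31.5936 ps

31.5936


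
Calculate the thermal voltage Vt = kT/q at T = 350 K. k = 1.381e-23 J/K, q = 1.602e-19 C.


Step 1: kT = 1.381e-23 * 350 = 4.8335e-21 J
Step 2: Vt = kT/q = 4.8335e-21 / 1.602e-19
Step 3: Vt = 0.03017 V

0.03017


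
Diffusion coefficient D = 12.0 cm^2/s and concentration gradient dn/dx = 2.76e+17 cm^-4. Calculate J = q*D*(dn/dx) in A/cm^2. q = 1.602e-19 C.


Step 1: J = q * D * (dn/dx)
Step 2: J = 1.602e-19 * 12.0 * 2.76e+17
Step 3: J = 5.31e-01 A/cm^2

5.31e-01


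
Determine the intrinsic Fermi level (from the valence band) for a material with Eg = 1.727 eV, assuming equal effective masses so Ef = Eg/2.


Step 1: For an intrinsic semiconductor, the Fermi level sits at midgap.
Step 2: Ef = Eg / 2 = 1.727 / 2 = 0.8635 eV

0.8635


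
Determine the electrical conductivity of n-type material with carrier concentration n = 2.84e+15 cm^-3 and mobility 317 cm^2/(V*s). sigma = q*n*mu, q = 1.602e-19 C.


Step 1: sigma = q * n * mu
Step 2: sigma = 1.602e-19 * 2.84e+15 * 317
Step 3: sigma = 1.442e-01 S/cm

1.442e-01


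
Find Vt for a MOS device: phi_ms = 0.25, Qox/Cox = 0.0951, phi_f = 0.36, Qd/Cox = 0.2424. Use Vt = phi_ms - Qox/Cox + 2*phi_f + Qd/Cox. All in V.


Step 1: Vt = phi_ms - Qox/Cox + 2*phi_f + Qd/Cox
Step 2: Vt = 0.25 - 0.0951 + 2*0.36 + 0.2424
Step 3: Vt = 0.25 - 0.0951 + 0.72 + 0.2424
Step 4: Vt = 1.1173 V

1.1173
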